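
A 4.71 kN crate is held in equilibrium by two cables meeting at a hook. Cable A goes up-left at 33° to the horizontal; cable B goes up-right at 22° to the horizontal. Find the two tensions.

ΣF_x = 0: −T_A·cos33° + T_B·cos22° = 0 → T_B = 0.904535·T_A.
ΣF_y = 0: T_A·sin33° + T_B·sin22° = 4.71.
Substitute: T_A·(0.544639 + 0.904535·0.374607) = 4.71 → T_A = 5.33117 ≈ 5.331 kN.
Then T_B = 0.904535 × 5.33117 = 4.822 kN.

T_A = 5.331 kN, T_B = 4.822 kN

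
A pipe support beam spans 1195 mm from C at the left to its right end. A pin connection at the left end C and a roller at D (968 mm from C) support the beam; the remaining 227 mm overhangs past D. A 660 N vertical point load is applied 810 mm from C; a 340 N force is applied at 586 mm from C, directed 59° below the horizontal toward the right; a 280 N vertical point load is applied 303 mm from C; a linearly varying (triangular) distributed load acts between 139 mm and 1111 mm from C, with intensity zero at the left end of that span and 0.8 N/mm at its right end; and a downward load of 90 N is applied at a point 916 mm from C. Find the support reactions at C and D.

C_x = -175.1 N, C_y = 492.6 N, D_y = 1218 N

Resultant of the triangular load: ½ × 0.8 × 972 = 388.8 N, acting at 787 mm from C (one-third of the span from the peak).
Moments about C: D_y·968 − 660·810 − 340·sin59°·586 − 280·303 − (½·0.8·972)·787 − 90·916 = 0 → D_y = 1178650/968 = 1217.61 ≈ 1218 N.
ΣF_y = 0: C_y + 1217.61 − 660 − 340·sin59° − 280 − ½·0.8·972 − 90 = 0 → C_y = 492.6 N.
ΣF_x = 0: C_x + 340·cos59° = 0 → C_x = -175.1 N.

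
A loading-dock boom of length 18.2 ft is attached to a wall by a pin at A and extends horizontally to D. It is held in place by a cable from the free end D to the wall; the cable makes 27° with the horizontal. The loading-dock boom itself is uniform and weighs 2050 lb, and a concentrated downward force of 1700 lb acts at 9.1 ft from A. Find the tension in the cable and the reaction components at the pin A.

ΣM about A: T·sin27°·18.2 − 2050·9.1 − 1700·9.1 = 0 → T = 34125/(18.2·0.45399) = 4130.05 ≈ 4130 lb.
ΣF_x = 0: A_x − T·cos27° = 0 → A_x = 4130.05 × 0.891007 = 3680 lb.
ΣF_y = 0: A_y + T·sin27° − 2050 − 1700 = 0 → A_y = 3750 − 4130.05 × 0.45399 = 1875 lb.

T = 4130 lb, A_x = 3680 lb, A_y = 1875 lb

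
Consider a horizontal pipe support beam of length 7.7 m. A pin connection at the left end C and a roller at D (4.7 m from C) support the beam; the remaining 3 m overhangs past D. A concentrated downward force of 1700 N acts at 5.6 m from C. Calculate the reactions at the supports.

C_x = 0, C_y = -325.5 N, D_y = 2026 N

ΣM about C: D_y·4.7 − 1700·5.6 = 0 → D_y = 9520/4.7 = 2025.53 ≈ 2026 N.
ΣF_y = 0: C_y + 2025.53 − 1700 = 0 → C_y = -325.5 N.
ΣF_x = 0: no horizontal applied forces, so C_x = 0.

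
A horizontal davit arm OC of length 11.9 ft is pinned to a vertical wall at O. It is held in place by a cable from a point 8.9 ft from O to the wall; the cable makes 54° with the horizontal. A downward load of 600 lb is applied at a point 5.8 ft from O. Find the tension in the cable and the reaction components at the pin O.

ΣM about O: T·sin54°·8.9 − 600·5.8 = 0 → T = 3480/(8.9·0.809017) = 483.316 ≈ 483.3 lb.
ΣF_x = 0: O_x − T·cos54° = 0 → O_x = 483.316 × 0.587785 = 284.1 lb.
ΣF_y = 0: O_y + T·sin54° − 600 = 0 → O_y = 600 − 483.316 × 0.809017 = 209.0 lb.

T = 483.3 lb, O_x = 284.1 lb, O_y = 209.0 lb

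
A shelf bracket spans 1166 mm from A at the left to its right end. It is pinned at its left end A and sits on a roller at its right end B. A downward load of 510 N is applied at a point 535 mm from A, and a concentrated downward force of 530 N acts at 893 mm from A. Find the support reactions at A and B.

A_x = 0, A_y = 400.1 N, B_y = 639.9 N

Taking moments about A: B_y·1166 − 510·535 − 530·893 = 0 → B_y = 746140/1166 = 639.914 ≈ 639.9 N.
ΣF_y = 0: A_y + 639.914 − 510 − 530 = 0 → A_y = 400.1 N.
ΣF_x = 0: no horizontal applied forces, so A_x = 0.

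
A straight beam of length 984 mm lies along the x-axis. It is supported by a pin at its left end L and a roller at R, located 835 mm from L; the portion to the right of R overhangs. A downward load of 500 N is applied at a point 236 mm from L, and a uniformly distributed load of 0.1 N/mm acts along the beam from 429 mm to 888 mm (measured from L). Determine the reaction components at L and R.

L_x = 0, L_y = 368.4 N, R_y = 177.5 N

Resultant of the distributed load: 0.1 × 459 = 45.9 N at 658.5 mm from L.
Moments about L: R_y·835 − 500·236 − (0.1·459)·658.5 = 0 → R_y = 148225.15/835 = 177.515 ≈ 177.5 N.
ΣF_y = 0: L_y + 177.515 − 500 − 0.1·459 = 0 → L_y = 368.4 N.
ΣF_x = 0: no horizontal applied forces, so L_x = 0.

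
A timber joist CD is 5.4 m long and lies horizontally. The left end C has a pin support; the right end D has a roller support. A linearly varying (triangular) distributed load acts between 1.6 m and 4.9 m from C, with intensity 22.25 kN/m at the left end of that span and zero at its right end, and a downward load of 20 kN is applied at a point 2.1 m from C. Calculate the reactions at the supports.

Resultant of the triangular load: ½ × 22.25 × 3.3 = 36.7125 kN, acting at 2.7 m from C (one-third of the span from the peak).
ΣM about C: D_y·5.4 − (½·22.25·3.3)·2.7 − 20·2.1 = 0 → D_y = 141.12375/5.4 = 26.134 ≈ 26.13 kN.
ΣF_y = 0: C_y + 26.134 − ½·22.25·3.3 − 20 = 0 → C_y = 30.58 kN.
ΣF_x = 0: no horizontal applied forces, so C_x = 0.

C_x = 0, C_y = 30.58 kN, D_y = 26.13 kN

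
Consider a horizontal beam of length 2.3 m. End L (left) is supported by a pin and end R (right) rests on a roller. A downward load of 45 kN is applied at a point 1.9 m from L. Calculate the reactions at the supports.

L_x = 0, L_y = 7.826 kN, R_y = 37.17 kN

ΣM about L: R_y·2.3 − 45·1.9 = 0 → R_y = 85.5/2.3 = 37.1739 ≈ 37.17 kN.
ΣF_y = 0: L_y + 37.1739 − 45 = 0 → L_y = 7.826 kN.
ΣF_x = 0: no horizontal applied forces, so L_x = 0.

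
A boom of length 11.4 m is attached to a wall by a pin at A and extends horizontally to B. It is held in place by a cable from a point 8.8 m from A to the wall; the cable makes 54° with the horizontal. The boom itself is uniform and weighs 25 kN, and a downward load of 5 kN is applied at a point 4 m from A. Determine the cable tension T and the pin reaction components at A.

ΣM about A: T·sin54°·8.8 − 25·5.7 − 5·4 = 0 → T = 162.5/(8.8·0.809017) = 22.8251 ≈ 22.83 kN.
ΣF_x = 0: A_x − T·cos54° = 0 → A_x = 22.8251 × 0.587785 = 13.42 kN.
ΣF_y = 0: A_y + T·sin54° − 25 − 5 = 0 → A_y = 30 − 22.8251 × 0.809017 = 11.53 kN.

T = 22.83 kN, A_x = 13.42 kN, A_y = 11.53 kN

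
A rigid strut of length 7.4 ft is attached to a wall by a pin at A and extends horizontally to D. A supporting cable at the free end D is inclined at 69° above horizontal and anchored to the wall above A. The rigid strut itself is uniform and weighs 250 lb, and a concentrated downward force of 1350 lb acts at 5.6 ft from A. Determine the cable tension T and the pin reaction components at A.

ΣM about A: T·sin69°·7.4 − 250·3.7 − 1350·5.6 = 0 → T = 8485/(7.4·0.93358) = 1228.2 ≈ 1228 lb.
ΣF_x = 0: A_x − T·cos69° = 0 → A_x = 1228.2 × 0.358368 = 440.1 lb.
ΣF_y = 0: A_y + T·sin69° − 250 − 1350 = 0 → A_y = 1600 − 1228.2 × 0.93358 = 453.4 lb.

T = 1228 lb, A_x = 440.1 lb, A_y = 453.4 lb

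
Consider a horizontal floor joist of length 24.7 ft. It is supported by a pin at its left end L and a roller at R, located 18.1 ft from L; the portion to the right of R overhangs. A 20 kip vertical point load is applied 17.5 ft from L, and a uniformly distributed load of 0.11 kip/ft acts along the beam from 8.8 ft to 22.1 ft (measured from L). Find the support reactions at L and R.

L_x = 0, L_y = 0.8772 kip, R_y = 20.59 kip

Resultant of the distributed load: 0.11 × 13.3 = 1.463 kip at 15.45 ft from L.
ΣM about L: R_y·18.1 − 20·17.5 − (0.11·13.3)·15.45 = 0 → R_y = 372.60335/18.1 = 20.5858 ≈ 20.59 kip.
ΣF_y = 0: L_y + 20.5858 − 20 − 0.11·13.3 = 0 → L_y = 0.8772 kip.
ΣF_x = 0: no horizontal applied forces, so L_x = 0.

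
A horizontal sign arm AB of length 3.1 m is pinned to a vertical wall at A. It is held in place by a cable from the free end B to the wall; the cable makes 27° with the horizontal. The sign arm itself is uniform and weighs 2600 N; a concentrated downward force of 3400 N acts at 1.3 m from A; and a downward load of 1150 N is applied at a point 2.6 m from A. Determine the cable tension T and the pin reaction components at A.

T = 8129 N, A_x = 7243 N, A_y = 3460 N

ΣM about A: T·sin27°·3.1 − 2600·1.55 − 3400·1.3 − 1150·2.6 = 0 → T = 11440/(3.1·0.45399) = 8128.64 ≈ 8129 N.
ΣF_x = 0: A_x − T·cos27° = 0 → A_x = 8128.64 × 0.891007 = 7243 N.
ΣF_y = 0: A_y + T·sin27° − 2600 − 3400 − 1150 = 0 → A_y = 7150 − 8128.64 × 0.45399 = 3460 N.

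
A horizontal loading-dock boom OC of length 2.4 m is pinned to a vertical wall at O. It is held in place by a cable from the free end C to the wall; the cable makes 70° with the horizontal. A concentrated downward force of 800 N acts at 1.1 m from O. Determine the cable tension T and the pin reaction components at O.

ΣM about O: T·sin70°·2.4 − 800·1.1 = 0 → T = 880/(2.4·0.939693) = 390.198 ≈ 390.2 N.
ΣF_x = 0: O_x − T·cos70° = 0 → O_x = 390.198 × 0.34202 = 133.5 N.
ΣF_y = 0: O_y + T·sin70° − 800 = 0 → O_y = 800 − 390.198 × 0.939693 = 433.3 N.

T = 390.2 N, O_x = 133.5 N, O_y = 433.3 N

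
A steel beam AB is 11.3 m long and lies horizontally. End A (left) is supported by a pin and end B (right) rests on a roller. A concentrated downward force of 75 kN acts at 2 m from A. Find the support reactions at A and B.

A_x = 0, A_y = 61.73 kN, B_y = 13.27 kN

Moments about A: B_y·11.3 − 75·2 = 0 → B_y = 150/11.3 = 13.2743 ≈ 13.27 kN.
ΣF_y = 0: A_y + 13.2743 − 75 = 0 → A_y = 61.73 kN.
ΣF_x = 0: no horizontal applied forces, so A_x = 0.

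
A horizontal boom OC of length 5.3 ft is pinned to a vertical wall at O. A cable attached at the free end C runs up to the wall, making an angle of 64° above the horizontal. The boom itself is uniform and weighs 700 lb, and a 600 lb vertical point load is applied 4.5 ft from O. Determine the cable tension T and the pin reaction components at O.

ΣM about O: T·sin64°·5.3 − 700·2.65 − 600·4.5 = 0 → T = 4555/(5.3·0.898794) = 956.208 ≈ 956.2 lb.
ΣF_x = 0: O_x − T·cos64° = 0 → O_x = 956.208 × 0.438371 = 419.2 lb.
ΣF_y = 0: O_y + T·sin64° − 700 − 600 = 0 → O_y = 1300 − 956.208 × 0.898794 = 440.6 lb.

T = 956.2 lb, O_x = 419.2 lb, O_y = 440.6 lb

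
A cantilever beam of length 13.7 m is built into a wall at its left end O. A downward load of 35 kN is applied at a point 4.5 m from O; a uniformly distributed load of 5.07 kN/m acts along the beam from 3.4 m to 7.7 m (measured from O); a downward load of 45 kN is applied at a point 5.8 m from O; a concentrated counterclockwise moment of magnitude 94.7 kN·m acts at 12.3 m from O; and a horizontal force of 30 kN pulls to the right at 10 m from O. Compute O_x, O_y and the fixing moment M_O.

O_x = -30.00 kN, O_y = 101.8 kN, M_O = 444.8 kN·m

Resultant of the distributed load: 5.07 × 4.3 = 21.801 kN at 5.55 m from O.
ΣF_x = 0: O_x + 30 = 0 → O_x = -30.00 kN.
ΣF_y = 0: O_y − 35 − 5.07·4.3 − 45 = 0 → O_y = 101.8 kN.
ΣM about O: M_O − 35·4.5 − (5.07·4.3)·5.55 − 45·5.8 + 94.7 = 0 → M_O = 444.8 kN·m.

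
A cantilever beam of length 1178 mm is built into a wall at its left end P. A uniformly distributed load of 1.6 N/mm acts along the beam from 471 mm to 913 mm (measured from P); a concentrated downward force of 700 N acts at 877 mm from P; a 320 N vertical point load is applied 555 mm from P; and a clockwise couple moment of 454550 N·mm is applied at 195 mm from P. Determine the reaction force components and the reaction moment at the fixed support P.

P_x = 0, P_y = 1727 N, M_P = 1735000 N·mm

Resultant of the distributed load: 1.6 × 442 = 707.2 N at 692 mm from P.
ΣF_x = 0: P_x = 0.
ΣF_y = 0: P_y − 1.6·442 − 700 − 320 = 0 → P_y = 1727 N.
ΣM about P: M_P − (1.6·442)·692 − 700·877 − 320·555 − 454550 = 0 → M_P = 1735000 N·mm.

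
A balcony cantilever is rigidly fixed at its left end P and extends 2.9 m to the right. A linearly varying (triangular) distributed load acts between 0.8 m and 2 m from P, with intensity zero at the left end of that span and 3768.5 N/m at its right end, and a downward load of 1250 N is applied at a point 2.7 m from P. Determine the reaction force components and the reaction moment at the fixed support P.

P_x = 0, P_y = 3511 N, M_P = 6993 N·m

Resultant of the triangular load: ½ × 3768.5 × 1.2 = 2261.1 N, acting at 1.6 m from P (one-third of the span from the peak).
ΣF_x = 0: P_x = 0.
ΣF_y = 0: P_y − ½·3768.5·1.2 − 1250 = 0 → P_y = 3511 N.
ΣM about P: M_P − (½·3768.5·1.2)·1.6 − 1250·2.7 = 0 → M_P = 6993 N·m.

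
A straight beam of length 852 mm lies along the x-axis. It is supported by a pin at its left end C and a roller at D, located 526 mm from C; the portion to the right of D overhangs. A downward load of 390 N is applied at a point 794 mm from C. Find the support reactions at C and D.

Taking moments about C: D_y·526 − 390·794 = 0 → D_y = 309660/526 = 588.707 ≈ 588.7 N.
ΣF_y = 0: C_y + 588.707 − 390 = 0 → C_y = -198.7 N.
ΣF_x = 0: no horizontal applied forces, so C_x = 0.

C_x = 0, C_y = -198.7 N, D_y = 588.7 N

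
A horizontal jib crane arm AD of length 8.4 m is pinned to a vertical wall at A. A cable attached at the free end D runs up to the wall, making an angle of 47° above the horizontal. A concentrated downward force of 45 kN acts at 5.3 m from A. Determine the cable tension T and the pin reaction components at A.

T = 38.82 kN, A_x = 26.48 kN, A_y = 16.61 kN

ΣM about A: T·sin47°·8.4 − 45·5.3 = 0 → T = 238.5/(8.4·0.731354) = 38.8223 ≈ 38.82 kN.
ΣF_x = 0: A_x − T·cos47° = 0 → A_x = 38.8223 × 0.681998 = 26.48 kN.
ΣF_y = 0: A_y + T·sin47° − 45 = 0 → A_y = 45 − 38.8223 × 0.731354 = 16.61 kN.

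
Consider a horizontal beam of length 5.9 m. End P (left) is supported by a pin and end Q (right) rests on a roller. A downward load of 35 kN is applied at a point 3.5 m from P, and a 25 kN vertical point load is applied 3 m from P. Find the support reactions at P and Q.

Moments about P: Q_y·5.9 − 35·3.5 − 25·3 = 0 → Q_y = 197.5/5.9 = 33.4746 ≈ 33.47 kN.
ΣF_y = 0: P_y + 33.4746 − 35 − 25 = 0 → P_y = 26.53 kN.
ΣF_x = 0: no horizontal applied forces, so P_x = 0.

P_x = 0, P_y = 26.53 kN, Q_y = 33.47 kN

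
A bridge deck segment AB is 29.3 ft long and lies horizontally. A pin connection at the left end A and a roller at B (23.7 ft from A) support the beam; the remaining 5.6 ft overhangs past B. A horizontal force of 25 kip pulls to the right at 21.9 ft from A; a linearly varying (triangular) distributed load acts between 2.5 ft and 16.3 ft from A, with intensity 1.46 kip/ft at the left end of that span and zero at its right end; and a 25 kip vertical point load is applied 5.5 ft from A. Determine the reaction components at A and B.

Resultant of the triangular load: ½ × 1.46 × 13.8 = 10.074 kip, acting at 7.1 ft from A (one-third of the span from the peak).
Taking moments about A: B_y·23.7 − (½·1.46·13.8)·7.1 − 25·5.5 = 0 → B_y = 209.0254/23.7 = 8.81964 ≈ 8.820 kip.
ΣF_y = 0: A_y + 8.81964 − ½·1.46·13.8 − 25 = 0 → A_y = 26.25 kip.
ΣF_x = 0: A_x + 25 = 0 → A_x = -25.00 kip.

A_x = -25.00 kip, A_y = 26.25 kip, B_y = 8.820 kip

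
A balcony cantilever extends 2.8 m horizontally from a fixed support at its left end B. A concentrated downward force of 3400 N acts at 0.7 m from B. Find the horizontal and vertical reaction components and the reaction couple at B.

B_x = 0, B_y = 3400 N, M_B = 2380 N·m

ΣF_x = 0: B_x = 0.
ΣF_y = 0: B_y − 3400 = 0 → B_y = 3400 N.
ΣM about B: M_B − 3400·0.7 = 0 → M_B = 2380 N·m.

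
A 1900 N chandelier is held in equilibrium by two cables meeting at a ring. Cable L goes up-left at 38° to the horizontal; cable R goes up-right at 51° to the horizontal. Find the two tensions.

T_L = 1196 N, T_R = 1497 N

ΣF_x = 0: −T_L·cos38° + T_R·cos51° = 0 → T_R = 1.25216·T_L.
ΣF_y = 0: T_L·sin38° + T_R·sin51° = 1900.
Substitute: T_L·(0.615661 + 1.25216·0.777146) = 1900 → T_L = 1195.89 ≈ 1196 N.
Then T_R = 1.25216 × 1195.89 = 1497 N.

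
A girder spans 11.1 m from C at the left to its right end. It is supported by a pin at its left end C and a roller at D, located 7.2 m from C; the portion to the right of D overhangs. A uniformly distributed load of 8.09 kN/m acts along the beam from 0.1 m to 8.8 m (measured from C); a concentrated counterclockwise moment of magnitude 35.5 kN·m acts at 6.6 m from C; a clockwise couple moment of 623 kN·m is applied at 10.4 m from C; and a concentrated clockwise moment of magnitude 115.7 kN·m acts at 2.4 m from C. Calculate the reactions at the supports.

Resultant of the distributed load: 8.09 × 8.7 = 70.383 kN at 4.45 m from C.
Moments about C: D_y·7.2 − (8.09·8.7)·4.45 + 35.5 − 623 − 115.7 = 0 → D_y = 1016.40435/7.2 = 141.167 ≈ 141.2 kN.
ΣF_y = 0: C_y + 141.167 − 8.09·8.7 = 0 → C_y = -70.78 kN.
ΣF_x = 0: no horizontal applied forces, so C_x = 0.

C_x = 0, C_y = -70.78 kN, D_y = 141.2 kN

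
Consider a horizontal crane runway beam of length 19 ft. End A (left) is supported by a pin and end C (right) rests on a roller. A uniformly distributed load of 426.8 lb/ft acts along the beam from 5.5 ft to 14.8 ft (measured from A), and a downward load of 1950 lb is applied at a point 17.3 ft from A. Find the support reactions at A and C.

Resultant of the distributed load: 426.8 × 9.3 = 3969.24 lb at 10.15 ft from A.
Taking moments about A: C_y·19 − (426.8·9.3)·10.15 − 1950·17.3 = 0 → C_y = 74022.786/19 = 3895.94 ≈ 3896 lb.
ΣF_y = 0: A_y + 3895.94 − 426.8·9.3 − 1950 = 0 → A_y = 2023 lb.
ΣF_x = 0: no horizontal applied forces, so A_x = 0.

A_x = 0, A_y = 2023 lb, C_y = 3896 lb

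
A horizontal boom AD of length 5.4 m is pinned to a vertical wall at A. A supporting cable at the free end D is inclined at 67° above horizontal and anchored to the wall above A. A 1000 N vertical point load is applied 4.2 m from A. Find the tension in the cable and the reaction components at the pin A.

ΣM about A: T·sin67°·5.4 − 1000·4.2 = 0 → T = 4200/(5.4·0.920505) = 844.947 ≈ 844.9 N.
ΣF_x = 0: A_x − T·cos67° = 0 → A_x = 844.947 × 0.390731 = 330.1 N.
ΣF_y = 0: A_y + T·sin67° − 1000 = 0 → A_y = 1000 − 844.947 × 0.920505 = 222.2 N.

T = 844.9 N, A_x = 330.1 N, A_y = 222.2 N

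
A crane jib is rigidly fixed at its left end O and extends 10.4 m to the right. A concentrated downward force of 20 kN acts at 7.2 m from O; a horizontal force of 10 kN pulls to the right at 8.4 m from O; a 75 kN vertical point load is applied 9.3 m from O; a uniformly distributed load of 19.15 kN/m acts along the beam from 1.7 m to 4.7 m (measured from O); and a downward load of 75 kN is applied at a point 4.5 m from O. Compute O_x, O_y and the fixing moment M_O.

O_x = -10.00 kN, O_y = 227.4 kN, M_O = 1363 kN·m

Resultant of the distributed load: 19.15 × 3 = 57.45 kN at 3.2 m from O.
ΣF_x = 0: O_x + 10 = 0 → O_x = -10.00 kN.
ΣF_y = 0: O_y − 20 − 75 − 19.15·3 − 75 = 0 → O_y = 227.4 kN.
ΣM about O: M_O − 20·7.2 − 75·9.3 − (19.15·3)·3.2 − 75·4.5 = 0 → M_O = 1363 kN·m.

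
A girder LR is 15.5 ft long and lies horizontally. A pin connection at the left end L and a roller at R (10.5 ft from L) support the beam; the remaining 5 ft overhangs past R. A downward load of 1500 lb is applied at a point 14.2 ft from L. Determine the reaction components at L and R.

Taking moments about L: R_y·10.5 − 1500·14.2 = 0 → R_y = 21300/10.5 = 2028.57 ≈ 2029 lb.
ΣF_y = 0: L_y + 2028.57 − 1500 = 0 → L_y = -528.6 lb.
ΣF_x = 0: no horizontal applied forces, so L_x = 0.

L_x = 0, L_y = -528.6 lb, R_y = 2029 lb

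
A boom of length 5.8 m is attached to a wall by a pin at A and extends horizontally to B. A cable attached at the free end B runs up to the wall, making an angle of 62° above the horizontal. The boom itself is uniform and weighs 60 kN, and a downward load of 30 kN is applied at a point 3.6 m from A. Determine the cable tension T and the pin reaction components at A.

ΣM about A: T·sin62°·5.8 − 60·2.9 − 30·3.6 = 0 → T = 282/(5.8·0.882948) = 55.0663 ≈ 55.07 kN.
ΣF_x = 0: A_x − T·cos62° = 0 → A_x = 55.0663 × 0.469472 = 25.85 kN.
ΣF_y = 0: A_y + T·sin62° − 60 − 30 = 0 → A_y = 90 − 55.0663 × 0.882948 = 41.38 kN.

T = 55.07 kN, A_x = 25.85 kN, A_y = 41.38 kN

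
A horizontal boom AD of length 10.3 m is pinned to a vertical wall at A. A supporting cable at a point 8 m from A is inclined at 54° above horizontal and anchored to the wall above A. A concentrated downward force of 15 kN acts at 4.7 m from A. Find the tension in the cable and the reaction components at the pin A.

T = 10.89 kN, A_x = 6.403 kN, A_y = 6.188 kN

ΣM about A: T·sin54°·8 − 15·4.7 = 0 → T = 70.5/(8·0.809017) = 10.8928 ≈ 10.89 kN.
ΣF_x = 0: A_x − T·cos54° = 0 → A_x = 10.8928 × 0.587785 = 6.403 kN.
ΣF_y = 0: A_y + T·sin54° − 15 = 0 → A_y = 15 − 10.8928 × 0.809017 = 6.188 kN.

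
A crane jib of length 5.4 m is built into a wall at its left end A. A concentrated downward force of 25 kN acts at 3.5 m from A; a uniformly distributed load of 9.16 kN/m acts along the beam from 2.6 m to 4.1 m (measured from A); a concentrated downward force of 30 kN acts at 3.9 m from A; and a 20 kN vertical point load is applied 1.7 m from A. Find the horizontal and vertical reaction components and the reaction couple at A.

A_x = 0, A_y = 88.74 kN, M_A = 284.5 kN·m

Resultant of the distributed load: 9.16 × 1.5 = 13.74 kN at 3.35 m from A.
ΣF_x = 0: A_x = 0.
ΣF_y = 0: A_y − 25 − 9.16·1.5 − 30 − 20 = 0 → A_y = 88.74 kN.
ΣM about A: M_A − 25·3.5 − (9.16·1.5)·3.35 − 30·3.9 − 20·1.7 = 0 → M_A = 284.5 kN·m.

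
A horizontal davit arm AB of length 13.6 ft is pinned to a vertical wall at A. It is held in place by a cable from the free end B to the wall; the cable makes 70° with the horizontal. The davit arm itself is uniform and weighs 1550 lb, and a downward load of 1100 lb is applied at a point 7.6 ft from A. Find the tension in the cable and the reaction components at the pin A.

ΣM about A: T·sin70°·13.6 − 1550·6.8 − 1100·7.6 = 0 → T = 18900/(13.6·0.939693) = 1478.89 ≈ 1479 lb.
ΣF_x = 0: A_x − T·cos70° = 0 → A_x = 1478.89 × 0.34202 = 505.8 lb.
ΣF_y = 0: A_y + T·sin70° − 1550 − 1100 = 0 → A_y = 2650 − 1478.89 × 0.939693 = 1260 lb.

T = 1479 lb, A_x = 505.8 lb, A_y = 1260 lb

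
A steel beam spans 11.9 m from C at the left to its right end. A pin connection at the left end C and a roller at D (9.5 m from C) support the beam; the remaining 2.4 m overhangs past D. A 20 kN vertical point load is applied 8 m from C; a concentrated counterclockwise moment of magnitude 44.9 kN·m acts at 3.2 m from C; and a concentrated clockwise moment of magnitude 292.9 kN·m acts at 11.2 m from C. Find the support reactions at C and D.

C_x = 0, C_y = -22.95 kN, D_y = 42.95 kN

Moments about C: D_y·9.5 − 20·8 + 44.9 − 292.9 = 0 → D_y = 408/9.5 = 42.9474 ≈ 42.95 kN.
ΣF_y = 0: C_y + 42.9474 − 20 = 0 → C_y = -22.95 kN.
ΣF_x = 0: no horizontal applied forces, so C_x = 0.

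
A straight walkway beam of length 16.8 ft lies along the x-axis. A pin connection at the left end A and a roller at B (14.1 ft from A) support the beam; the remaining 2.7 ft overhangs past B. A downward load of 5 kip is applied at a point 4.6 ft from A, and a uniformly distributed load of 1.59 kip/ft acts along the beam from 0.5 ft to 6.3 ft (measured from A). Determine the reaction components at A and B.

A_x = 0, A_y = 10.37 kip, B_y = 3.855 kip

Resultant of the distributed load: 1.59 × 5.8 = 9.222 kip at 3.4 ft from A.
Taking moments about A: B_y·14.1 − 5·4.6 − (1.59·5.8)·3.4 = 0 → B_y = 54.3548/14.1 = 3.85495 ≈ 3.855 kip.
ΣF_y = 0: A_y + 3.85495 − 5 − 1.59·5.8 = 0 → A_y = 10.37 kip.
ΣF_x = 0: no horizontal applied forces, so A_x = 0.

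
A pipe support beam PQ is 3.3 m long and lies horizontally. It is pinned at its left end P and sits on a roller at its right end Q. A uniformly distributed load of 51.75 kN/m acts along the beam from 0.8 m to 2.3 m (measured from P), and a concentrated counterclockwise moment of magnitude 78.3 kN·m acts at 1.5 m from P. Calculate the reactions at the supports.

Resultant of the distributed load: 51.75 × 1.5 = 77.625 kN at 1.55 m from P.
ΣM about P: Q_y·3.3 − (51.75·1.5)·1.55 + 78.3 = 0 → Q_y = 42.01875/3.3 = 12.733 ≈ 12.73 kN.
ΣF_y = 0: P_y + 12.733 − 51.75·1.5 = 0 → P_y = 64.89 kN.
ΣF_x = 0: no horizontal applied forces, so P_x = 0.

P_x = 0, P_y = 64.89 kN, Q_y = 12.73 kN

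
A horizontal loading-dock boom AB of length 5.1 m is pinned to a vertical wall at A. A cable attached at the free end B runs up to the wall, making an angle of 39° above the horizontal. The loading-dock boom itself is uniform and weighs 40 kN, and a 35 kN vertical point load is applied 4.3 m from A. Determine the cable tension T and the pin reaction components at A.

T = 78.67 kN, A_x = 61.14 kN, A_y = 25.49 kN

ΣM about A: T·sin39°·5.1 − 40·2.55 − 35·4.3 = 0 → T = 252.5/(5.1·0.62932) = 78.6719 ≈ 78.67 kN.
ΣF_x = 0: A_x − T·cos39° = 0 → A_x = 78.6719 × 0.777146 = 61.14 kN.
ΣF_y = 0: A_y + T·sin39° − 40 − 35 = 0 → A_y = 75 − 78.6719 × 0.62932 = 25.49 kN.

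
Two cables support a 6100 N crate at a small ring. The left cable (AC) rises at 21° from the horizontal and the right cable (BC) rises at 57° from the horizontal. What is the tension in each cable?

ΣF_x = 0: −T_AC·cos21° + T_BC·cos57° = 0 → T_BC = 1.71413·T_AC.
ΣF_y = 0: T_AC·sin21° + T_BC·sin57° = 6100.
Substitute: T_AC·(0.358368 + 1.71413·0.838671) = 6100 → T_AC = 3396.51 ≈ 3397 N.
Then T_BC = 1.71413 × 3396.51 = 5822 N.

T_AC = 3397 N, T_BC = 5822 N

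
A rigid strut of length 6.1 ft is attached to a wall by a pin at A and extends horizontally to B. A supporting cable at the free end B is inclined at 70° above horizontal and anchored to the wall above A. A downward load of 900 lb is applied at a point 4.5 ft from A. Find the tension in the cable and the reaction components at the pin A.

T = 706.5 lb, A_x = 241.7 lb, A_y = 236.1 lb

ΣM about A: T·sin70°·6.1 − 900·4.5 = 0 → T = 4050/(6.1·0.939693) = 706.544 ≈ 706.5 lb.
ΣF_x = 0: A_x − T·cos70° = 0 → A_x = 706.544 × 0.34202 = 241.7 lb.
ΣF_y = 0: A_y + T·sin70° − 900 = 0 → A_y = 900 − 706.544 × 0.939693 = 236.1 lb.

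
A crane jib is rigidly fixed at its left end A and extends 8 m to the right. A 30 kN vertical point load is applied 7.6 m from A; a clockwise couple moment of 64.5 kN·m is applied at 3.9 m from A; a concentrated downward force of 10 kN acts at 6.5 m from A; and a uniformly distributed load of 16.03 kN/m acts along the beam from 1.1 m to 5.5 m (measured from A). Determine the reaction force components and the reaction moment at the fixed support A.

Resultant of the distributed load: 16.03 × 4.4 = 70.532 kN at 3.3 m from A.
ΣF_x = 0: A_x = 0.
ΣF_y = 0: A_y − 30 − 10 − 16.03·4.4 = 0 → A_y = 110.5 kN.
ΣM about A: M_A − 30·7.6 − 64.5 − 10·6.5 − (16.03·4.4)·3.3 = 0 → M_A = 590.3 kN·m.

A_x = 0, A_y = 110.5 kN, M_A = 590.3 kN·m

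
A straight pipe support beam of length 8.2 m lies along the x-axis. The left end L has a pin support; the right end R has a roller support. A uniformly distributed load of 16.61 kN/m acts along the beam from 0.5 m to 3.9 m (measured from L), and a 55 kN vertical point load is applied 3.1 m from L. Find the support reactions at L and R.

Resultant of the distributed load: 16.61 × 3.4 = 56.474 kN at 2.2 m from L.
ΣM about L: R_y·8.2 − (16.61·3.4)·2.2 − 55·3.1 = 0 → R_y = 294.7428/8.2 = 35.9442 ≈ 35.94 kN.
ΣF_y = 0: L_y + 35.9442 − 16.61·3.4 − 55 = 0 → L_y = 75.53 kN.
ΣF_x = 0: no horizontal applied forces, so L_x = 0.

L_x = 0, L_y = 75.53 kN, R_y = 35.94 kN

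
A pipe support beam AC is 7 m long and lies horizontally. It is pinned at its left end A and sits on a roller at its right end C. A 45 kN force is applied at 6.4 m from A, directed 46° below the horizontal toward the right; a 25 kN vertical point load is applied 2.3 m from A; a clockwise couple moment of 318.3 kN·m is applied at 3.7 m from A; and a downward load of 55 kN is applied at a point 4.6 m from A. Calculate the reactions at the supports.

A_x = -31.26 kN, A_y = -7.054 kN, C_y = 119.4 kN

Taking moments about A: C_y·7 − 45·sin46°·6.4 − 25·2.3 − 318.3 − 55·4.6 = 0 → C_y = 835.97/7 = 119.424 ≈ 119.4 kN.
ΣF_y = 0: A_y + 119.424 − 45·sin46° − 25 − 55 = 0 → A_y = -7.054 kN.
ΣF_x = 0: A_x + 45·cos46° = 0 → A_x = -31.26 kN.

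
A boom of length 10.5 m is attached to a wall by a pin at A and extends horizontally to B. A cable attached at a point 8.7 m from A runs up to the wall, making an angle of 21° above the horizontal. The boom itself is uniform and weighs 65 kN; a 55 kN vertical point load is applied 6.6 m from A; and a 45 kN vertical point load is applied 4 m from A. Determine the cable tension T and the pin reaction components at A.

ΣM about A: T·sin21°·8.7 − 65·5.25 − 55·6.6 − 45·4 = 0 → T = 884.25/(8.7·0.358368) = 283.613 ≈ 283.6 kN.
ΣF_x = 0: A_x − T·cos21° = 0 → A_x = 283.613 × 0.93358 = 264.8 kN.
ΣF_y = 0: A_y + T·sin21° − 65 − 55 − 45 = 0 → A_y = 165 − 283.613 × 0.358368 = 63.36 kN.

T = 283.6 kN, A_x = 264.8 kN, A_y = 63.36 kN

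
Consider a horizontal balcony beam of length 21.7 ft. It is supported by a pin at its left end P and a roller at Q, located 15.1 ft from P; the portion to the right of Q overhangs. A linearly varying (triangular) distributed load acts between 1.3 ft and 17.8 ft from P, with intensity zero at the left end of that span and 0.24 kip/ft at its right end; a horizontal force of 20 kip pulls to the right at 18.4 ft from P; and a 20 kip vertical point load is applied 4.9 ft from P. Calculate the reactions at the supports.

P_x = -20.00 kip, P_y = 13.88 kip, Q_y = 8.103 kip

Resultant of the triangular load: ½ × 0.24 × 16.5 = 1.98 kip, acting at 12.3 ft from P (one-third of the span from the peak).
Moments about P: Q_y·15.1 − (½·0.24·16.5)·12.3 − 20·4.9 = 0 → Q_y = 122.354/15.1 = 8.10291 ≈ 8.103 kip.
ΣF_y = 0: P_y + 8.10291 − ½·0.24·16.5 − 20 = 0 → P_y = 13.88 kip.
ΣF_x = 0: P_x + 20 = 0 → P_x = -20.00 kip.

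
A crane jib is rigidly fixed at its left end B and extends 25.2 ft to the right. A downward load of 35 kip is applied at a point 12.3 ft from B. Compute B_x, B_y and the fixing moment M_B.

B_x = 0, B_y = 35.00 kip, M_B = 430.5 kip·ft

ΣF_x = 0: B_x = 0.
ΣF_y = 0: B_y − 35 = 0 → B_y = 35.00 kip.
ΣM about B: M_B − 35·12.3 = 0 → M_B = 430.5 kip·ft.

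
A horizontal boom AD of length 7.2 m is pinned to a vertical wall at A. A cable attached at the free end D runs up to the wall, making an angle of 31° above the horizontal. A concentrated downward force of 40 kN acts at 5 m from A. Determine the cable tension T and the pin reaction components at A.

T = 53.93 kN, A_x = 46.23 kN, A_y = 12.22 kN

ΣM about A: T·sin31°·7.2 − 40·5 = 0 → T = 200/(7.2·0.515038) = 53.9335 ≈ 53.93 kN.
ΣF_x = 0: A_x − T·cos31° = 0 → A_x = 53.9335 × 0.857167 = 46.23 kN.
ΣF_y = 0: A_y + T·sin31° − 40 = 0 → A_y = 40 − 53.9335 × 0.515038 = 12.22 kN.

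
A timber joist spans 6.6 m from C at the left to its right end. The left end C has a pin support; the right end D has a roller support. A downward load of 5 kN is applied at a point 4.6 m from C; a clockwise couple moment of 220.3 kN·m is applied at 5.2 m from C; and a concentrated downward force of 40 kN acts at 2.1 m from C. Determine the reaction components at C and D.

C_x = 0, C_y = -4.591 kN, D_y = 49.59 kN

ΣM about C: D_y·6.6 − 5·4.6 − 220.3 − 40·2.1 = 0 → D_y = 327.3/6.6 = 49.5909 ≈ 49.59 kN.
ΣF_y = 0: C_y + 49.5909 − 5 − 40 = 0 → C_y = -4.591 kN.
ΣF_x = 0: no horizontal applied forces, so C_x = 0.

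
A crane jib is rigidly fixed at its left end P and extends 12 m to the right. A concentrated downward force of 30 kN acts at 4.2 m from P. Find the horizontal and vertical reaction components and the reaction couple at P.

P_x = 0, P_y = 30.00 kN, M_P = 126.0 kN·m

ΣF_x = 0: P_x = 0.
ΣF_y = 0: P_y − 30 = 0 → P_y = 30.00 kN.
ΣM about P: M_P − 30·4.2 = 0 → M_P = 126.0 kN·m.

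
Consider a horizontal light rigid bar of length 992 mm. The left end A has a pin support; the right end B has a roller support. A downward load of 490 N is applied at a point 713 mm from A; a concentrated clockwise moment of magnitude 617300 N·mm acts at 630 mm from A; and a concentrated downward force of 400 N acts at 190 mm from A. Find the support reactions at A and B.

A_x = 0, A_y = -161.1 N, B_y = 1051 N

Taking moments about A: B_y·992 − 490·713 − 617300 − 400·190 = 0 → B_y = 1042670/992 = 1051.08 ≈ 1051 N.
ΣF_y = 0: A_y + 1051.08 − 490 − 400 = 0 → A_y = -161.1 N.
ΣF_x = 0: no horizontal applied forces, so A_x = 0.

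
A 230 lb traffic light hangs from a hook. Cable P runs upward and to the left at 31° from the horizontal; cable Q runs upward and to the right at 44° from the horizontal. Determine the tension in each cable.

ΣF_x = 0: −T_P·cos31° + T_Q·cos44° = 0 → T_Q = 1.1916·T_P.
ΣF_y = 0: T_P·sin31° + T_Q·sin44° = 230.
Substitute: T_P·(0.515038 + 1.1916·0.694658) = 230 → T_P = 171.285 ≈ 171.3 lb.
Then T_Q = 1.1916 × 171.285 = 204.1 lb.

T_P = 171.3 lb, T_Q = 204.1 lb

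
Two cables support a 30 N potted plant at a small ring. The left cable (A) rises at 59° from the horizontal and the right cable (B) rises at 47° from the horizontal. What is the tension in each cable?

ΣF_x = 0: −T_A·cos59° + T_B·cos47° = 0 → T_B = 0.75519·T_A.
ΣF_y = 0: T_A·sin59° + T_B·sin47° = 30.
Substitute: T_A·(0.857167 + 0.75519·0.731354) = 30 → T_A = 21.2845 ≈ 21.28 N.
Then T_B = 0.75519 × 21.2845 = 16.07 N.

T_A = 21.28 N, T_B = 16.07 N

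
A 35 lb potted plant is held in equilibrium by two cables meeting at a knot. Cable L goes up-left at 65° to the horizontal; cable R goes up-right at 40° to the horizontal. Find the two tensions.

ΣF_x = 0: −T_L·cos65° + T_R·cos40° = 0 → T_R = 0.551689·T_L.
ΣF_y = 0: T_L·sin65° + T_R·sin40° = 35.
Substitute: T_L·(0.906308 + 0.551689·0.642788) = 35 → T_L = 27.7574 ≈ 27.76 lb.
Then T_R = 0.551689 × 27.7574 = 15.31 lb.

T_L = 27.76 lb, T_R = 15.31 lb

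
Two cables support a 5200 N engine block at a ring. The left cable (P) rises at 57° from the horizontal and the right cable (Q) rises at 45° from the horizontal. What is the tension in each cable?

ΣF_x = 0: −T_P·cos57° + T_Q·cos45° = 0 → T_Q = 0.770236·T_P.
ΣF_y = 0: T_P·sin57° + T_Q·sin45° = 5200.
Substitute: T_P·(0.838671 + 0.770236·0.707107) = 5200 → T_P = 3759.1 ≈ 3759 N.
Then T_Q = 0.770236 × 3759.1 = 2895 N.

T_P = 3759 N, T_Q = 2895 N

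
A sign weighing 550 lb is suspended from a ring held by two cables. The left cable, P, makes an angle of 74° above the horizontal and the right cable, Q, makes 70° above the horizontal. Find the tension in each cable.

T_P = 320.0 lb, T_Q = 257.9 lb

ΣF_x = 0: −T_P·cos74° + T_Q·cos70° = 0 → T_Q = 0.80591·T_P.
ΣF_y = 0: T_P·sin74° + T_Q·sin70° = 550.
Substitute: T_P·(0.961262 + 0.80591·0.939693) = 550 → T_P = 320.034 ≈ 320.0 lb.
Then T_Q = 0.80591 × 320.034 = 257.9 lb.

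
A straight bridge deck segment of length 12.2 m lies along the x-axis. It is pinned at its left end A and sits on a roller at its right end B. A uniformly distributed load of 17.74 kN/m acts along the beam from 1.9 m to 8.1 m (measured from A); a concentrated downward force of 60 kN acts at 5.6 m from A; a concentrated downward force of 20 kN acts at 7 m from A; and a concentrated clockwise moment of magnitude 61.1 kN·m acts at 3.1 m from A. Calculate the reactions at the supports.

Resultant of the distributed load: 17.74 × 6.2 = 109.988 kN at 5 m from A.
ΣM about A: B_y·12.2 − (17.74·6.2)·5 − 60·5.6 − 20·7 − 61.1 = 0 → B_y = 1087.04/12.2 = 89.1016 ≈ 89.10 kN.
ΣF_y = 0: A_y + 89.1016 − 17.74·6.2 − 60 − 20 = 0 → A_y = 100.9 kN.
ΣF_x = 0: no horizontal applied forces, so A_x = 0.

A_x = 0, A_y = 100.9 kN, B_y = 89.10 kN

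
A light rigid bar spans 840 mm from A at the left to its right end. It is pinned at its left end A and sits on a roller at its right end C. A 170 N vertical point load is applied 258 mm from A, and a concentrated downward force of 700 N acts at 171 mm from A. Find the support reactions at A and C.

A_x = 0, A_y = 675.3 N, C_y = 194.7 N

ΣM about A: C_y·840 − 170·258 − 700·171 = 0 → C_y = 163560/840 = 194.714 ≈ 194.7 N.
ΣF_y = 0: A_y + 194.714 − 170 − 700 = 0 → A_y = 675.3 N.
ΣF_x = 0: no horizontal applied forces, so A_x = 0.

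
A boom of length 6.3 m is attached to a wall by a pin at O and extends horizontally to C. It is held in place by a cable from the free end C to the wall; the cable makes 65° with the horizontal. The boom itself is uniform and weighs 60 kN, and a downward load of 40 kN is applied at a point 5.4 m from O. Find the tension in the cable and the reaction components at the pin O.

ΣM about O: T·sin65°·6.3 − 60·3.15 − 40·5.4 = 0 → T = 405/(6.3·0.906308) = 70.9314 ≈ 70.93 kN.
ΣF_x = 0: O_x − T·cos65° = 0 → O_x = 70.9314 × 0.422618 = 29.98 kN.
ΣF_y = 0: O_y + T·sin65° − 60 − 40 = 0 → O_y = 100 − 70.9314 × 0.906308 = 35.71 kN.

T = 70.93 kN, O_x = 29.98 kN, O_y = 35.71 kN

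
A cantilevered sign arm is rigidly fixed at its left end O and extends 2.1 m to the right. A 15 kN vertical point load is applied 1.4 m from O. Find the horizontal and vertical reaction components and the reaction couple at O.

ΣF_x = 0: O_x = 0.
ΣF_y = 0: O_y − 15 = 0 → O_y = 15.00 kN.
ΣM about O: M_O − 15·1.4 = 0 → M_O = 21.00 kN·m.

O_x = 0, O_y = 15.00 kN, M_O = 21.00 kN·m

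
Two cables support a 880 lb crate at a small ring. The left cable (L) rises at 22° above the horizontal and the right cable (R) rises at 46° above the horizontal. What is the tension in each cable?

T_L = 659.3 lb, T_R = 880.0 lb

ΣF_x = 0: −T_L·cos22° + T_R·cos46° = 0 → T_R = 1.33473·T_L.
ΣF_y = 0: T_L·sin22° + T_R·sin46° = 880.
Substitute: T_L·(0.374607 + 1.33473·0.71934) = 880 → T_L = 659.309 ≈ 659.3 lb.
Then T_R = 1.33473 × 659.309 = 880.0 lb.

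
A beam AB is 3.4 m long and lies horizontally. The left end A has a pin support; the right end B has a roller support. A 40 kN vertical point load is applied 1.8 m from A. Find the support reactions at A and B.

A_x = 0, A_y = 18.82 kN, B_y = 21.18 kN

Moments about A: B_y·3.4 − 40·1.8 = 0 → B_y = 72/3.4 = 21.1765 ≈ 21.18 kN.
ΣF_y = 0: A_y + 21.1765 − 40 = 0 → A_y = 18.82 kN.
ΣF_x = 0: no horizontal applied forces, so A_x = 0.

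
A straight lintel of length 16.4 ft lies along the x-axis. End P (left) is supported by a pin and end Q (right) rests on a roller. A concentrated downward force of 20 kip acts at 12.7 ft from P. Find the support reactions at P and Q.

ΣM about P: Q_y·16.4 − 20·12.7 = 0 → Q_y = 254/16.4 = 15.4878 ≈ 15.49 kip.
ΣF_y = 0: P_y + 15.4878 − 20 = 0 → P_y = 4.512 kip.
ΣF_x = 0: no horizontal applied forces, so P_x = 0.

P_x = 0, P_y = 4.512 kip, Q_y = 15.49 kip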